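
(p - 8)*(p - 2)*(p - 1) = p^3 - 11*p^2 + 26*p - 16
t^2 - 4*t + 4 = (t - 2)^2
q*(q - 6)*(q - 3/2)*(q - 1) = q^4 - 17*q^3/2 + 33*q^2/2 - 9*q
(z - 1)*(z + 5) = z^2 + 4*z - 5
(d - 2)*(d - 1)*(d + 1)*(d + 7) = d^4 + 5*d^3 - 15*d^2 - 5*d + 14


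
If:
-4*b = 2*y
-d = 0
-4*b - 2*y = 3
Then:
No Solution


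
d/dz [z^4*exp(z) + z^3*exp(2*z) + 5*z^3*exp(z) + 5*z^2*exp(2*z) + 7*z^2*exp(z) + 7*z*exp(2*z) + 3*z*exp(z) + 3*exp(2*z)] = (z^4 + 2*z^3*exp(z) + 9*z^3 + 13*z^2*exp(z) + 22*z^2 + 24*z*exp(z) + 17*z + 13*exp(z) + 3)*exp(z)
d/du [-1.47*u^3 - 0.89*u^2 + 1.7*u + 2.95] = -4.41*u^2 - 1.78*u + 1.7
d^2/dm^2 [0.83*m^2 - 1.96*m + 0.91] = 1.66000000000000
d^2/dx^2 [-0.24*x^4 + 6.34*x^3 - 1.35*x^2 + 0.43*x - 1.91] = -2.88*x^2 + 38.04*x - 2.7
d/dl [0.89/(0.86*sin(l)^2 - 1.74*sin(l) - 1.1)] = (1.5486 - 1.5308*sin(l))*cos(l)/(-0.86*sin(l)^2 + 1.74*sin(l) + 1.1)^2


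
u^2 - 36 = (u - 6)*(u + 6)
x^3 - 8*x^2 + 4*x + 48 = (x - 6)*(x - 4)*(x + 2)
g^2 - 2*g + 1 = (g - 1)^2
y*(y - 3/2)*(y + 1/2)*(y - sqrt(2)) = y^4 - sqrt(2)*y^3 - y^3 - 3*y^2/4 + sqrt(2)*y^2 + 3*sqrt(2)*y/4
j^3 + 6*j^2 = j^2*(j + 6)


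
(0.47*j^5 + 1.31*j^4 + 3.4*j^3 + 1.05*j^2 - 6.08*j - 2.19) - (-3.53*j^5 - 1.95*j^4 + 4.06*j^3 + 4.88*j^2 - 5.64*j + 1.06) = 4.0*j^5 + 3.26*j^4 - 0.66*j^3 - 3.83*j^2 - 0.44*j - 3.25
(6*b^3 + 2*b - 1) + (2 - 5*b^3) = b^3 + 2*b + 1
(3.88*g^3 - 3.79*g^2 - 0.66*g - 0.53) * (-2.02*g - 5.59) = -7.8376*g^4 - 14.0334*g^3 + 22.5193*g^2 + 4.76*g + 2.9627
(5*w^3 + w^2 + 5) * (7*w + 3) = 35*w^4 + 22*w^3 + 3*w^2 + 35*w + 15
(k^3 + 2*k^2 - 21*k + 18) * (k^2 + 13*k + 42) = k^5 + 15*k^4 + 47*k^3 - 171*k^2 - 648*k + 756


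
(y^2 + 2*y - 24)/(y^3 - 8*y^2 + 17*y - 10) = (y^2 + 2*y - 24)/(y^3 - 8*y^2 + 17*y - 10)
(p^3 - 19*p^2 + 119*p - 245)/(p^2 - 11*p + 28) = (p^2 - 12*p + 35)/(p - 4)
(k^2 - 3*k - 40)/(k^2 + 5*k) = (k - 8)/k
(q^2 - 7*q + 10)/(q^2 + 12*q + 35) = (q^2 - 7*q + 10)/(q^2 + 12*q + 35)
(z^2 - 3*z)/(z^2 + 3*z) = (z - 3)/(z + 3)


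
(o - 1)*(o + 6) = o^2 + 5*o - 6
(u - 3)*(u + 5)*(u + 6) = u^3 + 8*u^2 - 3*u - 90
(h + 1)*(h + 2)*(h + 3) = h^3 + 6*h^2 + 11*h + 6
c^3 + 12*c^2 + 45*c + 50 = (c + 2)*(c + 5)^2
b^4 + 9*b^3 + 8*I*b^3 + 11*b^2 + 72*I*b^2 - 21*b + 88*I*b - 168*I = (b - 1)*(b + 3)*(b + 7)*(b + 8*I)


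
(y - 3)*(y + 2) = y^2 - y - 6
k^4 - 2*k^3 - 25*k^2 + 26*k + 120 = (k - 5)*(k - 3)*(k + 2)*(k + 4)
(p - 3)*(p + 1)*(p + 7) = p^3 + 5*p^2 - 17*p - 21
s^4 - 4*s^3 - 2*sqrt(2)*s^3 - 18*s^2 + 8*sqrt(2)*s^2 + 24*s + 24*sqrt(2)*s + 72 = (s - 6)*(s + 2)*(s - 3*sqrt(2))*(s + sqrt(2))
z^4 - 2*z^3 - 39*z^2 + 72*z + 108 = (z - 6)*(z - 3)*(z + 1)*(z + 6)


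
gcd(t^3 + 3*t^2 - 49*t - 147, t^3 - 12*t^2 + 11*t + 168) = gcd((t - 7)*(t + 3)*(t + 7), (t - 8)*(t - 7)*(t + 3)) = t^2 - 4*t - 21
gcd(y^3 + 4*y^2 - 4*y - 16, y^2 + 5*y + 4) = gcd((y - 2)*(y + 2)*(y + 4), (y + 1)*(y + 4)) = y + 4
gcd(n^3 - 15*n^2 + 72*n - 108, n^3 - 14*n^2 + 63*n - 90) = n^2 - 9*n + 18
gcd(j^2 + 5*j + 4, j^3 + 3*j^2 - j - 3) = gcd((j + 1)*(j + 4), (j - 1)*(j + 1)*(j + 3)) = j + 1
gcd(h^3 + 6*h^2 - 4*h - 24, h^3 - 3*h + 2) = h + 2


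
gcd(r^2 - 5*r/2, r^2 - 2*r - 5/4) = r - 5/2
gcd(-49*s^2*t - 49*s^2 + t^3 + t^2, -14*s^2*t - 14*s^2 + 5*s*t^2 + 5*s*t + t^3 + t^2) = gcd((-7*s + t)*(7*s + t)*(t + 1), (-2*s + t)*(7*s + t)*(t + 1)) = 7*s*t + 7*s + t^2 + t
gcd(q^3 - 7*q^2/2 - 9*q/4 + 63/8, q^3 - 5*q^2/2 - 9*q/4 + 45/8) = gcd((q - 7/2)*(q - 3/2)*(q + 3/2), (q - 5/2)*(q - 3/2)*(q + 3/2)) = q^2 - 9/4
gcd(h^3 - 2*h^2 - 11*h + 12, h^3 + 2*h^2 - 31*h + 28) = h^2 - 5*h + 4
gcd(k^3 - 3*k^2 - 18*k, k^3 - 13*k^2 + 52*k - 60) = k - 6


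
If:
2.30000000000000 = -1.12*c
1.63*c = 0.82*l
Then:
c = -2.05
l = -4.08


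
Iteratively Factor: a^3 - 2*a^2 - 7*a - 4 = (a + 1)*(a^2 - 3*a - 4) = (a + 1)^2*(a - 4)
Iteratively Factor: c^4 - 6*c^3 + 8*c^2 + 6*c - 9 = (c + 1)*(c^3 - 7*c^2 + 15*c - 9) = (c - 3)*(c + 1)*(c^2 - 4*c + 3) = (c - 3)^2*(c + 1)*(c - 1)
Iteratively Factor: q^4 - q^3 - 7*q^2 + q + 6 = (q - 3)*(q^3 + 2*q^2 - q - 2) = (q - 3)*(q + 1)*(q^2 + q - 2) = (q - 3)*(q + 1)*(q + 2)*(q - 1)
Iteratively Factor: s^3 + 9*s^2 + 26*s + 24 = (s + 2)*(s^2 + 7*s + 12) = (s + 2)*(s + 4)*(s + 3)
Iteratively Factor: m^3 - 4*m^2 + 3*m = (m)*(m^2 - 4*m + 3) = m*(m - 3)*(m - 1)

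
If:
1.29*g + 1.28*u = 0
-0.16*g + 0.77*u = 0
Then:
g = 0.00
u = 0.00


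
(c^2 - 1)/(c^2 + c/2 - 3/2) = 2*(c + 1)/(2*c + 3)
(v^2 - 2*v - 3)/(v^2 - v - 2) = (v - 3)/(v - 2)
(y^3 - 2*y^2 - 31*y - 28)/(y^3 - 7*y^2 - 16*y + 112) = (y + 1)/(y - 4)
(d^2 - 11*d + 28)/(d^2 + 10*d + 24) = (d^2 - 11*d + 28)/(d^2 + 10*d + 24)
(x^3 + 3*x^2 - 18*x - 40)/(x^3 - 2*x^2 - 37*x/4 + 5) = 4*(x^2 + 7*x + 10)/(4*x^2 + 8*x - 5)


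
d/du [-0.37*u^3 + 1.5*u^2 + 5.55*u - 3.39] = -1.11*u^2 + 3.0*u + 5.55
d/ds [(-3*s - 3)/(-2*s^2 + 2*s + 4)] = -3/(2*s^2 - 8*s + 8)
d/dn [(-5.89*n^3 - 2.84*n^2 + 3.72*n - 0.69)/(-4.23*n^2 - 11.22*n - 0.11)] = (24.9147*n^4 + 132.1716*n^3 + 49.5441*n^2 - 5.2126*n - 8.151)/(17.8929*n^4 + 94.9212*n^3 + 126.819*n^2 + 2.4684*n + 0.0121)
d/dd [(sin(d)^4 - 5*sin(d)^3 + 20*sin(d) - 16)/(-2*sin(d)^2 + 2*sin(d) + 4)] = (-sin(d)^3 + 3*sin(d) + 7)*cos(d)/(sin(d) + 1)^2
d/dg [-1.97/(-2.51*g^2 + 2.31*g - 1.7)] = (4.5507 - 9.8894*g)/(2.51*g^2 - 2.31*g + 1.7)^2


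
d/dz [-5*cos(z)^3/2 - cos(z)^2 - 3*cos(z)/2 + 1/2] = (15*cos(z)^2 + 4*cos(z) + 3)*sin(z)/2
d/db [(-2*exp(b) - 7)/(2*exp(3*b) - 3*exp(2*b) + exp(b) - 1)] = ((2*exp(b) + 7)*(6*exp(2*b) - 6*exp(b) + 1) - 4*exp(3*b) + 6*exp(2*b) - 2*exp(b) + 2)*exp(b)/(2*exp(3*b) - 3*exp(2*b) + exp(b) - 1)^2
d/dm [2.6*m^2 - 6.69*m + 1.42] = 5.2*m - 6.69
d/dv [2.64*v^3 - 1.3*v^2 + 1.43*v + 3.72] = 7.92*v^2 - 2.6*v + 1.43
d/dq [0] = 0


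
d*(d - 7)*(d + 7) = d^3 - 49*d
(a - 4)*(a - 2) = a^2 - 6*a + 8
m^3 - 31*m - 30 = (m - 6)*(m + 1)*(m + 5)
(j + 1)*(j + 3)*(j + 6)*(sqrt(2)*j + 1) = sqrt(2)*j^4 + j^3 + 10*sqrt(2)*j^3 + 10*j^2 + 27*sqrt(2)*j^2 + 18*sqrt(2)*j + 27*j + 18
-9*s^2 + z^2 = (-3*s + z)*(3*s + z)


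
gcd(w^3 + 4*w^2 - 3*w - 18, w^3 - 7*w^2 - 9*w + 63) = w + 3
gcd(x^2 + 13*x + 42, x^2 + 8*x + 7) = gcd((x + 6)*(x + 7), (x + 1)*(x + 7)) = x + 7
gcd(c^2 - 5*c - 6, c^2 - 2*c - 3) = c + 1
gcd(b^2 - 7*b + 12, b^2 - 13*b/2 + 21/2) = b - 3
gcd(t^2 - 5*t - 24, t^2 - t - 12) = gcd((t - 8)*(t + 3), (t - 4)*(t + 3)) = t + 3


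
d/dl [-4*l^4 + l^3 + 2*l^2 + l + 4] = -16*l^3 + 3*l^2 + 4*l + 1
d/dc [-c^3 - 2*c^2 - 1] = c*(-3*c - 4)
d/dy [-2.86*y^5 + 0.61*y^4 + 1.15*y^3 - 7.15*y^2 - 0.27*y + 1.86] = -14.3*y^4 + 2.44*y^3 + 3.45*y^2 - 14.3*y - 0.27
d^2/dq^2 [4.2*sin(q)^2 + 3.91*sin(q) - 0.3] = -3.91*sin(q) + 8.4*cos(2*q)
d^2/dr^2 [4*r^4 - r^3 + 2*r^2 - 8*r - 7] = 48*r^2 - 6*r + 4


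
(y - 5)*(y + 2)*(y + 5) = y^3 + 2*y^2 - 25*y - 50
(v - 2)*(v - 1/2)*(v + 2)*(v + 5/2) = v^4 + 2*v^3 - 21*v^2/4 - 8*v + 5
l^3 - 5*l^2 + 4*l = l*(l - 4)*(l - 1)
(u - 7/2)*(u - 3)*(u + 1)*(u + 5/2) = u^4 - 3*u^3 - 39*u^2/4 + 41*u/2 + 105/4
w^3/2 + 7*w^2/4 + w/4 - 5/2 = (w/2 + 1)*(w - 1)*(w + 5/2)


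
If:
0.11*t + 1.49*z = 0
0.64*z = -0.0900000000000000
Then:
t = 1.90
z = -0.14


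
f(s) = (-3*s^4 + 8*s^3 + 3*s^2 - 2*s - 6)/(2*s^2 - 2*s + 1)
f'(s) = (2 - 4*s)*(-3*s^4 + 8*s^3 + 3*s^2 - 2*s - 6)/(2*s^2 - 2*s + 1)^2 + (-12*s^3 + 24*s^2 + 6*s - 2)/(2*s^2 - 2*s + 1) = 2*(-6*s^5 + 17*s^4 - 22*s^3 + 11*s^2 + 15*s - 7)/(4*s^4 - 8*s^3 + 8*s^2 - 4*s + 1)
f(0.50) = -10.88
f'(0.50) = 11.00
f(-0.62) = -1.98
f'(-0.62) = -0.83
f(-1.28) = -3.42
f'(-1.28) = 4.46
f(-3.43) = -22.36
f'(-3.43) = 12.50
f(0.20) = -9.15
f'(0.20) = -16.05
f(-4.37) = -35.50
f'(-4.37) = 15.44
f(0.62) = -8.74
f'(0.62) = 23.23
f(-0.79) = -2.00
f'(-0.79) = 1.00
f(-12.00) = -241.48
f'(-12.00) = 38.48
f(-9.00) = -139.56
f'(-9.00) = 29.46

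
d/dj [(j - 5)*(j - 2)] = 2*j - 7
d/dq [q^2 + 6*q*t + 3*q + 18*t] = 2*q + 6*t + 3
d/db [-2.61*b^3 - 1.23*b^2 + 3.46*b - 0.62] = -7.83*b^2 - 2.46*b + 3.46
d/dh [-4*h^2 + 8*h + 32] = 8 - 8*h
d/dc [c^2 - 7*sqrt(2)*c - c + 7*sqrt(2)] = 2*c - 7*sqrt(2) - 1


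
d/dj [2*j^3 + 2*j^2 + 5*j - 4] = 6*j^2 + 4*j + 5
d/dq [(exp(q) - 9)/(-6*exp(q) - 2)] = -14*exp(q)/(3*exp(q) + 1)^2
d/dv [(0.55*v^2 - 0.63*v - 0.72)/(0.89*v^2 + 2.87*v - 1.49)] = (2.1392*v^2 - 0.3574*v + 3.0051)/(0.7921*v^4 + 5.1086*v^3 + 5.5847*v^2 - 8.5526*v + 2.2201)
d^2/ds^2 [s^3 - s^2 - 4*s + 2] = 6*s - 2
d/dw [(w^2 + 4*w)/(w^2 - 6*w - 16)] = 2*(-5*w^2 - 16*w - 32)/(w^4 - 12*w^3 + 4*w^2 + 192*w + 256)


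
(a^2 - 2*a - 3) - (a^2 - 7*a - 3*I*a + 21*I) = 5*a + 3*I*a - 3 - 21*I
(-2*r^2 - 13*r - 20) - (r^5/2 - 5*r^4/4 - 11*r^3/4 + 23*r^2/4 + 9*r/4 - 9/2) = -r^5/2 + 5*r^4/4 + 11*r^3/4 - 31*r^2/4 - 61*r/4 - 31/2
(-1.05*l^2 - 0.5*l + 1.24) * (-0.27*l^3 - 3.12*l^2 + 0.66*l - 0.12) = 0.2835*l^5 + 3.411*l^4 + 0.5322*l^3 - 4.0728*l^2 + 0.8784*l - 0.1488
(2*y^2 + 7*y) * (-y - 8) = -2*y^3 - 23*y^2 - 56*y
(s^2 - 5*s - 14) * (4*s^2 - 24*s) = 4*s^4 - 44*s^3 + 64*s^2 + 336*s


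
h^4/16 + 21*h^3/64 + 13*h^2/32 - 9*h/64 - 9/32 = (h/4 + 1/4)*(h/4 + 1/2)*(h - 3/4)*(h + 3)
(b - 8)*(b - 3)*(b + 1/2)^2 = b^4 - 10*b^3 + 53*b^2/4 + 85*b/4 + 6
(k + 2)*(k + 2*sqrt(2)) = k^2 + 2*k + 2*sqrt(2)*k + 4*sqrt(2)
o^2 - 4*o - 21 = (o - 7)*(o + 3)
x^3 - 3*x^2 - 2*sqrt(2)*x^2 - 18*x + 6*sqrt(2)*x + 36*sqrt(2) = (x - 6)*(x + 3)*(x - 2*sqrt(2))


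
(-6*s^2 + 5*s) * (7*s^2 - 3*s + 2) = -42*s^4 + 53*s^3 - 27*s^2 + 10*s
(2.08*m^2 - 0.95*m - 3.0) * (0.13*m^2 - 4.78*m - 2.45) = 0.2704*m^4 - 10.0659*m^3 - 0.945*m^2 + 16.6675*m + 7.35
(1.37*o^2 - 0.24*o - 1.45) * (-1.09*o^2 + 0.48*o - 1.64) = -1.4933*o^4 + 0.9192*o^3 - 0.7815*o^2 - 0.3024*o + 2.378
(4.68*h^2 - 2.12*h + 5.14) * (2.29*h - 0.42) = 10.7172*h^3 - 6.8204*h^2 + 12.661*h - 2.1588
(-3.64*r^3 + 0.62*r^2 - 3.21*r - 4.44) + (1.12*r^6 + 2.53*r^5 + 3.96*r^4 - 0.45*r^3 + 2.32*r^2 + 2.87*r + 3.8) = 1.12*r^6 + 2.53*r^5 + 3.96*r^4 - 4.09*r^3 + 2.94*r^2 - 0.34*r - 0.640000000000001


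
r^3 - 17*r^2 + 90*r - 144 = (r - 8)*(r - 6)*(r - 3)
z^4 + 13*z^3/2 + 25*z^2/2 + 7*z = z*(z + 1)*(z + 2)*(z + 7/2)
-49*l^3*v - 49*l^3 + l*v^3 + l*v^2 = (-7*l + v)*(7*l + v)*(l*v + l)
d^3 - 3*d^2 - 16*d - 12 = (d - 6)*(d + 1)*(d + 2)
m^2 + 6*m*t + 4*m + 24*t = (m + 4)*(m + 6*t)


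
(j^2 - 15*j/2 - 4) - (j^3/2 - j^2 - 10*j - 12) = -j^3/2 + 2*j^2 + 5*j/2 + 8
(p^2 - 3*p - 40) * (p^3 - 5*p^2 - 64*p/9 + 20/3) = p^5 - 8*p^4 - 289*p^3/9 + 228*p^2 + 2380*p/9 - 800/3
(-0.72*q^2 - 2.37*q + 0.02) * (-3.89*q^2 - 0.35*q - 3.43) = 2.8008*q^4 + 9.4713*q^3 + 3.2213*q^2 + 8.1221*q - 0.0686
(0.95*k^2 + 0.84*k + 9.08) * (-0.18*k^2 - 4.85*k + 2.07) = -0.171*k^4 - 4.7587*k^3 - 3.7419*k^2 - 42.2992*k + 18.7956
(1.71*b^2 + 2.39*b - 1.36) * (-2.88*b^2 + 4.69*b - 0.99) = -4.9248*b^4 + 1.1367*b^3 + 13.433*b^2 - 8.7445*b + 1.3464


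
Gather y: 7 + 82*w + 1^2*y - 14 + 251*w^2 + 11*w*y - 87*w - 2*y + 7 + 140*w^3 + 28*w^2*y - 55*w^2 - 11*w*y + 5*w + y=140*w^3 + 28*w^2*y + 196*w^2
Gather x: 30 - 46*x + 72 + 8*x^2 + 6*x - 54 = 8*x^2 - 40*x + 48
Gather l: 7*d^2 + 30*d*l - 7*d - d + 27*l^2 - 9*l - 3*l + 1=7*d^2 - 8*d + 27*l^2 + l*(30*d - 12) + 1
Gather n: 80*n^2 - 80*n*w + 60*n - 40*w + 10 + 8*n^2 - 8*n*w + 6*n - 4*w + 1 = 88*n^2 + n*(66 - 88*w) - 44*w + 11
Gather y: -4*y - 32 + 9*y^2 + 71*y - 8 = 9*y^2 + 67*y - 40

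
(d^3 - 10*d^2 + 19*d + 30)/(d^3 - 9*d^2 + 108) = (d^2 - 4*d - 5)/(d^2 - 3*d - 18)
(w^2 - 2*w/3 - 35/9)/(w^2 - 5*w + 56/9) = (3*w + 5)/(3*w - 8)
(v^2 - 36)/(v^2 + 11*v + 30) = (v - 6)/(v + 5)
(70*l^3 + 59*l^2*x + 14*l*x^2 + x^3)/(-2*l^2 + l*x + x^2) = (35*l^2 + 12*l*x + x^2)/(-l + x)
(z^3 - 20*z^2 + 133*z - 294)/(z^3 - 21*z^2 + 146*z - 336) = (z - 7)/(z - 8)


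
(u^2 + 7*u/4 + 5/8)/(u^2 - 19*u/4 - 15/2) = (u + 1/2)/(u - 6)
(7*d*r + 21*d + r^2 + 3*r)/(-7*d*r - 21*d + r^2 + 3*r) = (7*d + r)/(-7*d + r)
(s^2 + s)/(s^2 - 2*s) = (s + 1)/(s - 2)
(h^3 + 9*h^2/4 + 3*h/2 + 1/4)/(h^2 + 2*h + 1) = h + 1/4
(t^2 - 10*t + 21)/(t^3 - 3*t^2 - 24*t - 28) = (t - 3)/(t^2 + 4*t + 4)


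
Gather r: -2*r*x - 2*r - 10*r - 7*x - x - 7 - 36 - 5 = r*(-2*x - 12) - 8*x - 48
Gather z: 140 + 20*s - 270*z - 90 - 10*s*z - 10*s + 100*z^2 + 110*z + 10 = 10*s + 100*z^2 + z*(-10*s - 160) + 60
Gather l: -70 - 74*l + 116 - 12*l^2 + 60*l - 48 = -12*l^2 - 14*l - 2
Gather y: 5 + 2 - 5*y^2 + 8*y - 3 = -5*y^2 + 8*y + 4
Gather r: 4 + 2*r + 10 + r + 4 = 3*r + 18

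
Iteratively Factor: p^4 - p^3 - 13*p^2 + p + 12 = (p + 1)*(p^3 - 2*p^2 - 11*p + 12) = (p + 1)*(p + 3)*(p^2 - 5*p + 4) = (p - 4)*(p + 1)*(p + 3)*(p - 1)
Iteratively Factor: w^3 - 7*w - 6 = (w - 3)*(w^2 + 3*w + 2) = (w - 3)*(w + 1)*(w + 2)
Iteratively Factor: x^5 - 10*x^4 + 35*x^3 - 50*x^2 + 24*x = (x - 4)*(x^4 - 6*x^3 + 11*x^2 - 6*x) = (x - 4)*(x - 2)*(x^3 - 4*x^2 + 3*x) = (x - 4)*(x - 3)*(x - 2)*(x^2 - x) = (x - 4)*(x - 3)*(x - 2)*(x - 1)*(x)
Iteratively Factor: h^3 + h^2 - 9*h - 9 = (h + 3)*(h^2 - 2*h - 3) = (h - 3)*(h + 3)*(h + 1)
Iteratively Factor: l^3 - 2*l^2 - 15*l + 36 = (l - 3)*(l^2 + l - 12) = (l - 3)*(l + 4)*(l - 3)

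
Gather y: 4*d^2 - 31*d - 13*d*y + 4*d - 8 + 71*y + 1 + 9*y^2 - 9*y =4*d^2 - 27*d + 9*y^2 + y*(62 - 13*d) - 7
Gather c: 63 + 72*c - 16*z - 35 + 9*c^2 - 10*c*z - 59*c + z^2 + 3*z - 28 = 9*c^2 + c*(13 - 10*z) + z^2 - 13*z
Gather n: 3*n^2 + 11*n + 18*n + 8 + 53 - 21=3*n^2 + 29*n + 40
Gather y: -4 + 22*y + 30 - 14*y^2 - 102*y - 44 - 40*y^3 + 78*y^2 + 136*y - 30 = -40*y^3 + 64*y^2 + 56*y - 48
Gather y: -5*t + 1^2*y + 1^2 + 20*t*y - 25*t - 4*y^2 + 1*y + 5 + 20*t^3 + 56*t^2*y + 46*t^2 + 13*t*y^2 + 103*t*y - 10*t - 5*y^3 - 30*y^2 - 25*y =20*t^3 + 46*t^2 - 40*t - 5*y^3 + y^2*(13*t - 34) + y*(56*t^2 + 123*t - 23) + 6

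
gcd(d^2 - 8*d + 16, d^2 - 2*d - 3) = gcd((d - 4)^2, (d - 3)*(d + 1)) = 1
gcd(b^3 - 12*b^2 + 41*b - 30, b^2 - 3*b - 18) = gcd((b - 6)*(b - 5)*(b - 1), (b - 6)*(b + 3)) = b - 6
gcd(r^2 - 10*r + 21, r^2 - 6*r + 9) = r - 3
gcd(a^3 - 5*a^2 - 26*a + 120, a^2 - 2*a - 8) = a - 4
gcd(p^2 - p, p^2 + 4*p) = p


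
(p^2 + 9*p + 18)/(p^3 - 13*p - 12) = (p + 6)/(p^2 - 3*p - 4)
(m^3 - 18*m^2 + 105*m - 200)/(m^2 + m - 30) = (m^2 - 13*m + 40)/(m + 6)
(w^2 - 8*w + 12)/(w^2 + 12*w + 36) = (w^2 - 8*w + 12)/(w^2 + 12*w + 36)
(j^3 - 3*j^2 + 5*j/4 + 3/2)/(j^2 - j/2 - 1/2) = (j^2 - 7*j/2 + 3)/(j - 1)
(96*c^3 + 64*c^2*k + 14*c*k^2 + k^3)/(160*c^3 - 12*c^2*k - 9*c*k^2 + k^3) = (24*c^2 + 10*c*k + k^2)/(40*c^2 - 13*c*k + k^2)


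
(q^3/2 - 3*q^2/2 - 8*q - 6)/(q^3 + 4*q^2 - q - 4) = (q^2 - 4*q - 12)/(2*(q^2 + 3*q - 4))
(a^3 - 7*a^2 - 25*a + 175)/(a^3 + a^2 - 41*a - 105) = (a - 5)/(a + 3)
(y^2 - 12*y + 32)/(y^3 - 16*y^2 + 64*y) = (y - 4)/(y*(y - 8))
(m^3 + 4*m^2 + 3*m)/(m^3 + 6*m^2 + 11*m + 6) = m/(m + 2)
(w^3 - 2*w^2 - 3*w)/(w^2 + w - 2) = w*(w^2 - 2*w - 3)/(w^2 + w - 2)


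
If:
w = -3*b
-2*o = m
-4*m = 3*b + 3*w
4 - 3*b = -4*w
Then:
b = 4/15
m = 2/5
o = -1/5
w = -4/5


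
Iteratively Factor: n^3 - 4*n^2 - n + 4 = (n - 4)*(n^2 - 1) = (n - 4)*(n + 1)*(n - 1)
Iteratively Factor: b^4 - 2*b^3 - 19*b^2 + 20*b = (b)*(b^3 - 2*b^2 - 19*b + 20) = b*(b + 4)*(b^2 - 6*b + 5) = b*(b - 1)*(b + 4)*(b - 5)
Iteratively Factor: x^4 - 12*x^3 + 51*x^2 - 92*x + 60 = (x - 2)*(x^3 - 10*x^2 + 31*x - 30) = (x - 5)*(x - 2)*(x^2 - 5*x + 6) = (x - 5)*(x - 3)*(x - 2)*(x - 2)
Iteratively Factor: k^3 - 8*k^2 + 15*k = (k - 5)*(k^2 - 3*k) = (k - 5)*(k - 3)*(k)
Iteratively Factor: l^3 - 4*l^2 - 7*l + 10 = (l - 5)*(l^2 + l - 2) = (l - 5)*(l - 1)*(l + 2)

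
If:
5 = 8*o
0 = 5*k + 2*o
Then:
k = -1/4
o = 5/8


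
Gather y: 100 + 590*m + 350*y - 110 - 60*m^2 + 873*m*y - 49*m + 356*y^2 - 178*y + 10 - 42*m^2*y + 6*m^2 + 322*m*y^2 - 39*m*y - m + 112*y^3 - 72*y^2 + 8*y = -54*m^2 + 540*m + 112*y^3 + y^2*(322*m + 284) + y*(-42*m^2 + 834*m + 180)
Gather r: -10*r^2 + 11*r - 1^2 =-10*r^2 + 11*r - 1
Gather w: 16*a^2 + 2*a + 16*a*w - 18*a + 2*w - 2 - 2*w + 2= 16*a^2 + 16*a*w - 16*a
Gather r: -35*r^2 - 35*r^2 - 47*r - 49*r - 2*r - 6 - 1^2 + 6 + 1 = -70*r^2 - 98*r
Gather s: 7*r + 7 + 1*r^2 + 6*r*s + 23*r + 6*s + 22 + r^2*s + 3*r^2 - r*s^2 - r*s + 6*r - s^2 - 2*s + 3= 4*r^2 + 36*r + s^2*(-r - 1) + s*(r^2 + 5*r + 4) + 32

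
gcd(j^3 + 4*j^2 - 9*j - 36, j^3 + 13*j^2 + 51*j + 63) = j + 3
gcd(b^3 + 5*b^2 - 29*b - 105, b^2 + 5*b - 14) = b + 7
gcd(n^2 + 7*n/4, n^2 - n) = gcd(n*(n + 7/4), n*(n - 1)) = n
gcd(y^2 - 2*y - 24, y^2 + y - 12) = y + 4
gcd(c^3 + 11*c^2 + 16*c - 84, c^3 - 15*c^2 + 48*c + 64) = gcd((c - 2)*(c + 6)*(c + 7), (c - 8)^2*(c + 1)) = 1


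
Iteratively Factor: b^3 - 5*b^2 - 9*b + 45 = (b - 3)*(b^2 - 2*b - 15) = (b - 3)*(b + 3)*(b - 5)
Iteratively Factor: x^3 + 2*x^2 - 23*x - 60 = (x - 5)*(x^2 + 7*x + 12) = (x - 5)*(x + 4)*(x + 3)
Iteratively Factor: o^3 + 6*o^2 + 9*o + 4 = (o + 1)*(o^2 + 5*o + 4) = (o + 1)*(o + 4)*(o + 1)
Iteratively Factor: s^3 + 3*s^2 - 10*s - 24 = (s + 2)*(s^2 + s - 12) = (s - 3)*(s + 2)*(s + 4)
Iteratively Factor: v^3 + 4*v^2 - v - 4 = (v - 1)*(v^2 + 5*v + 4) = (v - 1)*(v + 4)*(v + 1)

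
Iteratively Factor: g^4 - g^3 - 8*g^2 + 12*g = (g - 2)*(g^3 + g^2 - 6*g) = g*(g - 2)*(g^2 + g - 6) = g*(g - 2)*(g + 3)*(g - 2)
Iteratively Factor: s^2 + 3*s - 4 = (s + 4)*(s - 1)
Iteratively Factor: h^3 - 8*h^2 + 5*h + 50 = (h - 5)*(h^2 - 3*h - 10) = (h - 5)*(h + 2)*(h - 5)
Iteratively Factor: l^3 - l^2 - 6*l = (l + 2)*(l^2 - 3*l) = (l - 3)*(l + 2)*(l)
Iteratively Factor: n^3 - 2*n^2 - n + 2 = (n + 1)*(n^2 - 3*n + 2) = (n - 2)*(n + 1)*(n - 1)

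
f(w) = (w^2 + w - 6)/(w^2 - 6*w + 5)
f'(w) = (6 - 2*w)*(w^2 + w - 6)/(w^2 - 6*w + 5)^2 + (2*w + 1)/(w^2 - 6*w + 5) = (-7*w^2 + 22*w - 31)/(w^4 - 12*w^3 + 46*w^2 - 60*w + 25)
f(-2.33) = -0.12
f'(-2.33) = -0.20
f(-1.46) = -0.34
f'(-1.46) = -0.31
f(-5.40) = 0.27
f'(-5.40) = -0.08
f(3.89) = -4.06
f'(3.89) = -4.99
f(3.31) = -2.12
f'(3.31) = -2.29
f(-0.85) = -0.57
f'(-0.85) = -0.47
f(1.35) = 2.21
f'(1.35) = -8.61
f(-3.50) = 0.07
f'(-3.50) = -0.13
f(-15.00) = 0.64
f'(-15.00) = -0.02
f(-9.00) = 0.47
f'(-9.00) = -0.04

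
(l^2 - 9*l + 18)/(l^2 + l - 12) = (l - 6)/(l + 4)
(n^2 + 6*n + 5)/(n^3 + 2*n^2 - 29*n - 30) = (n + 5)/(n^2 + n - 30)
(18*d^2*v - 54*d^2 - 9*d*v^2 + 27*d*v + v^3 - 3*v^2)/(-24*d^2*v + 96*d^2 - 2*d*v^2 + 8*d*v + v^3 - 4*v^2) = (-3*d*v + 9*d + v^2 - 3*v)/(4*d*v - 16*d + v^2 - 4*v)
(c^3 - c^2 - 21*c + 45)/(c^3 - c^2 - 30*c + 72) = (c^2 + 2*c - 15)/(c^2 + 2*c - 24)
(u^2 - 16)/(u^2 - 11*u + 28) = (u + 4)/(u - 7)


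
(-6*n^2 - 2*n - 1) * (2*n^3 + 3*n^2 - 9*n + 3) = -12*n^5 - 22*n^4 + 46*n^3 - 3*n^2 + 3*n - 3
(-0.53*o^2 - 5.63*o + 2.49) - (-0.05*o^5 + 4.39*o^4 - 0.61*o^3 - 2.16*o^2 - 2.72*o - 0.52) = 0.05*o^5 - 4.39*o^4 + 0.61*o^3 + 1.63*o^2 - 2.91*o + 3.01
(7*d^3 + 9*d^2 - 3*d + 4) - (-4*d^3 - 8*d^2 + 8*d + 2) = 11*d^3 + 17*d^2 - 11*d + 2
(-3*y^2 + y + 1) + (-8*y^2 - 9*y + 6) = -11*y^2 - 8*y + 7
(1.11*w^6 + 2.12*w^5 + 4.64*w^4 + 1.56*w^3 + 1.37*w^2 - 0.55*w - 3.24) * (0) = 0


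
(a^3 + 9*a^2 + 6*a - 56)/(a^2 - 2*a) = a + 11 + 28/a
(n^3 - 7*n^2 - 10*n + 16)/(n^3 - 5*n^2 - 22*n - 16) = (n - 1)/(n + 1)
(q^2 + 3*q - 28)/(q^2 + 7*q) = (q - 4)/q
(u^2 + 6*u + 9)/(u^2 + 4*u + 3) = (u + 3)/(u + 1)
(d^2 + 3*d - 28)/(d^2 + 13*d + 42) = (d - 4)/(d + 6)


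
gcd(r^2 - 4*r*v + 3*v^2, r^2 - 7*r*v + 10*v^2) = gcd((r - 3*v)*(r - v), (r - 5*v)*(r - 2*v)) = 1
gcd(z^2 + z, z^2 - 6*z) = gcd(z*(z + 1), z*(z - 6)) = z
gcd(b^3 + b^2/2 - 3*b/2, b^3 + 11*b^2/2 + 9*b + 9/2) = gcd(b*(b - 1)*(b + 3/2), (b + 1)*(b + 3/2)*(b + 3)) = b + 3/2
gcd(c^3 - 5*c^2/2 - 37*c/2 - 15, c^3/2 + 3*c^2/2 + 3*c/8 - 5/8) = c^2 + 7*c/2 + 5/2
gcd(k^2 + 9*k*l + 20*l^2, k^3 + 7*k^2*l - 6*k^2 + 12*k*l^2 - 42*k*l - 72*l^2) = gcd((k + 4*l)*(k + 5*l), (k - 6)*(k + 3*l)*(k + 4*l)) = k + 4*l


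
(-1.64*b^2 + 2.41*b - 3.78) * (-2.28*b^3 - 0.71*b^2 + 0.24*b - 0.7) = 3.7392*b^5 - 4.3304*b^4 + 6.5137*b^3 + 4.4102*b^2 - 2.5942*b + 2.646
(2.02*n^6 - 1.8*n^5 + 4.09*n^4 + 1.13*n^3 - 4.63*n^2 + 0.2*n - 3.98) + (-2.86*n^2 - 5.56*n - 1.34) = 2.02*n^6 - 1.8*n^5 + 4.09*n^4 + 1.13*n^3 - 7.49*n^2 - 5.36*n - 5.32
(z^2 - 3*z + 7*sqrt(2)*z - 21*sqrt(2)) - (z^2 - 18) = -3*z + 7*sqrt(2)*z - 21*sqrt(2) + 18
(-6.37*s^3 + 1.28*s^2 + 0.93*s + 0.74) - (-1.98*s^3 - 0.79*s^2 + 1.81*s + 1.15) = -4.39*s^3 + 2.07*s^2 - 0.88*s - 0.41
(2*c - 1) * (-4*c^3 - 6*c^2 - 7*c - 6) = -8*c^4 - 8*c^3 - 8*c^2 - 5*c + 6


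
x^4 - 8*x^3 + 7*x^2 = x^2*(x - 7)*(x - 1)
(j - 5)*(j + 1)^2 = j^3 - 3*j^2 - 9*j - 5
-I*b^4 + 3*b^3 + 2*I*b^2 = b^2*(b + 2*I)*(-I*b + 1)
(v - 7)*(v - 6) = v^2 - 13*v + 42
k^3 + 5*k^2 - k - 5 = (k - 1)*(k + 1)*(k + 5)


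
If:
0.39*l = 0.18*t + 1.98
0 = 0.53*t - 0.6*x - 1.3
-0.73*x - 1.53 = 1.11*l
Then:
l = 2.85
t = -4.83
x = -6.43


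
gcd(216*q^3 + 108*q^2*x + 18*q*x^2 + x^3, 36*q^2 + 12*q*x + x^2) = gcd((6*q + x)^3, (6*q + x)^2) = 36*q^2 + 12*q*x + x^2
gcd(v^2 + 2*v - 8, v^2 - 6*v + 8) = v - 2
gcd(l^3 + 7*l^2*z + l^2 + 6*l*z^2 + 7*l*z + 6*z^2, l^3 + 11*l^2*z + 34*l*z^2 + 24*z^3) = l^2 + 7*l*z + 6*z^2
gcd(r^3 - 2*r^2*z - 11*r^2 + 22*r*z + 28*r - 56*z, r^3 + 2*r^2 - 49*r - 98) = r - 7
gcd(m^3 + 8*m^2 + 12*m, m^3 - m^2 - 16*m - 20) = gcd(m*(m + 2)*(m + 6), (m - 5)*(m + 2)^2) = m + 2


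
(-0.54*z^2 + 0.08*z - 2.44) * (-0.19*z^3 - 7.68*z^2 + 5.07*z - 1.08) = 0.1026*z^5 + 4.132*z^4 - 2.8886*z^3 + 19.728*z^2 - 12.4572*z + 2.6352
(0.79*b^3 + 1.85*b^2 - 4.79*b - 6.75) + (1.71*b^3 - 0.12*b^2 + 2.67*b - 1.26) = 2.5*b^3 + 1.73*b^2 - 2.12*b - 8.01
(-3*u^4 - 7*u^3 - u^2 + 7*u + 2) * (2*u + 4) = -6*u^5 - 26*u^4 - 30*u^3 + 10*u^2 + 32*u + 8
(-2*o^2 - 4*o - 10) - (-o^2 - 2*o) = -o^2 - 2*o - 10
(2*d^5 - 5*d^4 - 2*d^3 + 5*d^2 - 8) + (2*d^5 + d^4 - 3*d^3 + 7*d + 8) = 4*d^5 - 4*d^4 - 5*d^3 + 5*d^2 + 7*d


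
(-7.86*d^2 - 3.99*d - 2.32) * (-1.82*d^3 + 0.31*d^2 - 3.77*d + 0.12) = 14.3052*d^5 + 4.8252*d^4 + 32.6177*d^3 + 13.3799*d^2 + 8.2676*d - 0.2784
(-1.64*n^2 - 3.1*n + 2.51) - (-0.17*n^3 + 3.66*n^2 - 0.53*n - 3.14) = 0.17*n^3 - 5.3*n^2 - 2.57*n + 5.65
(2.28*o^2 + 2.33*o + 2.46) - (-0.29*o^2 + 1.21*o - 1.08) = 2.57*o^2 + 1.12*o + 3.54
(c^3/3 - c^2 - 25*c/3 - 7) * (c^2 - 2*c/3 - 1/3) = c^5/3 - 11*c^4/9 - 70*c^3/9 - 10*c^2/9 + 67*c/9 + 7/3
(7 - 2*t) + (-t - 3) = 4 - 3*t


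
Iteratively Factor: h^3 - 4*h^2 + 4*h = (h - 2)*(h^2 - 2*h) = h*(h - 2)*(h - 2)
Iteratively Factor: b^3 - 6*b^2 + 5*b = (b)*(b^2 - 6*b + 5) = b*(b - 1)*(b - 5)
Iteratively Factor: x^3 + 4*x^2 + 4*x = (x + 2)*(x^2 + 2*x) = x*(x + 2)*(x + 2)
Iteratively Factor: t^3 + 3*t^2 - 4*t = (t)*(t^2 + 3*t - 4) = t*(t + 4)*(t - 1)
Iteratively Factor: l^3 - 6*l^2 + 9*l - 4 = (l - 1)*(l^2 - 5*l + 4) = (l - 1)^2*(l - 4)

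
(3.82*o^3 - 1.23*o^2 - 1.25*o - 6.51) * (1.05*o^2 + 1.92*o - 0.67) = 4.011*o^5 + 6.0429*o^4 - 6.2335*o^3 - 8.4114*o^2 - 11.6617*o + 4.3617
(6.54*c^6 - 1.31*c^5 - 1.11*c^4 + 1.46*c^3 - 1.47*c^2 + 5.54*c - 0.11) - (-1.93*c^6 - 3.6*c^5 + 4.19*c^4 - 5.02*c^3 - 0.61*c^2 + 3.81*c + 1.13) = 8.47*c^6 + 2.29*c^5 - 5.3*c^4 + 6.48*c^3 - 0.86*c^2 + 1.73*c - 1.24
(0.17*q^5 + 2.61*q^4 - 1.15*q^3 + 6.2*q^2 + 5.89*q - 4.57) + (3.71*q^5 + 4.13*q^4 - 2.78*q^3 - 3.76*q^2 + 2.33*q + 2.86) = 3.88*q^5 + 6.74*q^4 - 3.93*q^3 + 2.44*q^2 + 8.22*q - 1.71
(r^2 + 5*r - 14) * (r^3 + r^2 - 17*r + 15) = r^5 + 6*r^4 - 26*r^3 - 84*r^2 + 313*r - 210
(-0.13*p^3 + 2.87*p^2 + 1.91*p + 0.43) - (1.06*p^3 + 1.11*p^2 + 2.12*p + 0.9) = -1.19*p^3 + 1.76*p^2 - 0.21*p - 0.47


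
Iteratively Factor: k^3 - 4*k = (k)*(k^2 - 4) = k*(k + 2)*(k - 2)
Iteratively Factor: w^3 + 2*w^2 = (w)*(w^2 + 2*w) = w^2*(w + 2)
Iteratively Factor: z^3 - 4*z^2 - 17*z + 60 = (z + 4)*(z^2 - 8*z + 15) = (z - 5)*(z + 4)*(z - 3)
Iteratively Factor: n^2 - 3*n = (n - 3)*(n)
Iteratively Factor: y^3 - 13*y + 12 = (y - 1)*(y^2 + y - 12) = (y - 3)*(y - 1)*(y + 4)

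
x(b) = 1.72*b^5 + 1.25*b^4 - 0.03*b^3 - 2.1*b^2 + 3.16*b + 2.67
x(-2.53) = -145.36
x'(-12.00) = 169730.20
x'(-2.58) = 308.58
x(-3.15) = -437.55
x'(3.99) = 2482.24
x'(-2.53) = 284.59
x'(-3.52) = 1119.05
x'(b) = 8.6*b^4 + 5.0*b^3 - 0.09*b^2 - 4.2*b + 3.16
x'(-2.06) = 122.59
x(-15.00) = -1243259.73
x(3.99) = 2036.13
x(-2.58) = -160.18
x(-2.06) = -53.79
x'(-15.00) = 418545.91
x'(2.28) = 284.78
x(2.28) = 138.36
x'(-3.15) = 705.94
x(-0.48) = 0.70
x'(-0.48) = 5.06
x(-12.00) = -402356.85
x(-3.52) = -770.75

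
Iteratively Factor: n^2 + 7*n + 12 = (n + 3)*(n + 4)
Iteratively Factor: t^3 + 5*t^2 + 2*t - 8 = (t - 1)*(t^2 + 6*t + 8) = (t - 1)*(t + 4)*(t + 2)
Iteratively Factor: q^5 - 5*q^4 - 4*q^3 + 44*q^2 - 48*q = (q - 4)*(q^4 - q^3 - 8*q^2 + 12*q) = q*(q - 4)*(q^3 - q^2 - 8*q + 12) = q*(q - 4)*(q - 2)*(q^2 + q - 6) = q*(q - 4)*(q - 2)*(q + 3)*(q - 2)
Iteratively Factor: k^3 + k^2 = (k)*(k^2 + k) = k^2*(k + 1)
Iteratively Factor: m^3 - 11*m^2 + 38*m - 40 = (m - 5)*(m^2 - 6*m + 8) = (m - 5)*(m - 2)*(m - 4)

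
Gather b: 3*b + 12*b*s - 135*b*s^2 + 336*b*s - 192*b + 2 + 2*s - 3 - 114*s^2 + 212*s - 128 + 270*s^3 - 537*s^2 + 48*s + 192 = b*(-135*s^2 + 348*s - 189) + 270*s^3 - 651*s^2 + 262*s + 63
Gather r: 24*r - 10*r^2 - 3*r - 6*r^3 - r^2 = -6*r^3 - 11*r^2 + 21*r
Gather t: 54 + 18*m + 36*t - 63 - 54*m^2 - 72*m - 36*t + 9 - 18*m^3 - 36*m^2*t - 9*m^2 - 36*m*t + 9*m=-18*m^3 - 63*m^2 - 45*m + t*(-36*m^2 - 36*m)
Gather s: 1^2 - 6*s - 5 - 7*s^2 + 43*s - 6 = -7*s^2 + 37*s - 10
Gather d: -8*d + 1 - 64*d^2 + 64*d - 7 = -64*d^2 + 56*d - 6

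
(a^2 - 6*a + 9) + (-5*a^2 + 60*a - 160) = -4*a^2 + 54*a - 151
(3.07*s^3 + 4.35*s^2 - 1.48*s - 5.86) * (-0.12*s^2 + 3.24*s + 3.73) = -0.3684*s^5 + 9.4248*s^4 + 25.7227*s^3 + 12.1335*s^2 - 24.5068*s - 21.8578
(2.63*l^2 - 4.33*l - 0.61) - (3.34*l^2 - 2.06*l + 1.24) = -0.71*l^2 - 2.27*l - 1.85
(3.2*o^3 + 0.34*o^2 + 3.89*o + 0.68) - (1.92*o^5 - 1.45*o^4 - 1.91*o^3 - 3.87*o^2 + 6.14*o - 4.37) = -1.92*o^5 + 1.45*o^4 + 5.11*o^3 + 4.21*o^2 - 2.25*o + 5.05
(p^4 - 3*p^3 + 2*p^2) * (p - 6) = p^5 - 9*p^4 + 20*p^3 - 12*p^2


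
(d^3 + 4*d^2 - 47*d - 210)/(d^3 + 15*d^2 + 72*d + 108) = (d^2 - 2*d - 35)/(d^2 + 9*d + 18)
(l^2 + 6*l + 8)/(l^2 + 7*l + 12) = (l + 2)/(l + 3)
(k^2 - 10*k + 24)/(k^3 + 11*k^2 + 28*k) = (k^2 - 10*k + 24)/(k*(k^2 + 11*k + 28))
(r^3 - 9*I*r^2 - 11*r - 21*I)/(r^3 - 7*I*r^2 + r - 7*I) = (r - 3*I)/(r - I)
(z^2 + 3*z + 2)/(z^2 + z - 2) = (z + 1)/(z - 1)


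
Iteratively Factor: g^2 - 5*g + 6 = (g - 2)*(g - 3)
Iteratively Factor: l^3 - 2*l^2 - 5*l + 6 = (l - 3)*(l^2 + l - 2) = (l - 3)*(l + 2)*(l - 1)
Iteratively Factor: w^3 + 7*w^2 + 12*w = (w)*(w^2 + 7*w + 12) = w*(w + 4)*(w + 3)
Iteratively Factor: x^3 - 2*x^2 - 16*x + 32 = (x + 4)*(x^2 - 6*x + 8) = (x - 4)*(x + 4)*(x - 2)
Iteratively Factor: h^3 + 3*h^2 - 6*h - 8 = (h + 1)*(h^2 + 2*h - 8) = (h - 2)*(h + 1)*(h + 4)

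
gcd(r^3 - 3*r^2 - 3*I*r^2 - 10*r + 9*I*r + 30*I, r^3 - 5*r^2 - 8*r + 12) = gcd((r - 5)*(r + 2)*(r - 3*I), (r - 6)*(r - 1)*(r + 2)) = r + 2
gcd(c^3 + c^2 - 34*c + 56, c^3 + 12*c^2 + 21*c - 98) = c^2 + 5*c - 14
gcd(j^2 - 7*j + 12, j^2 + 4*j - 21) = j - 3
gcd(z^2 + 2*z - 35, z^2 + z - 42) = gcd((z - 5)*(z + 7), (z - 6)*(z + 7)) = z + 7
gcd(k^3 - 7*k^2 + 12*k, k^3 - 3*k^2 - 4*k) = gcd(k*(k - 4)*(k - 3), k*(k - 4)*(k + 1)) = k^2 - 4*k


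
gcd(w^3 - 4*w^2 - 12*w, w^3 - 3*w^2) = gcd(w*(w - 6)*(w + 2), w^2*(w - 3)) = w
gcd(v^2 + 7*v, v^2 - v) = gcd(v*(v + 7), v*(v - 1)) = v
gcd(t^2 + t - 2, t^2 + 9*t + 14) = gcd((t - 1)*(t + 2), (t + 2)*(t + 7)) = t + 2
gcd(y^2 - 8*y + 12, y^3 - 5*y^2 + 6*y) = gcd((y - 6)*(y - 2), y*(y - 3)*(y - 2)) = y - 2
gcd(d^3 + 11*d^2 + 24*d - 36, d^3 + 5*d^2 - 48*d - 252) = d^2 + 12*d + 36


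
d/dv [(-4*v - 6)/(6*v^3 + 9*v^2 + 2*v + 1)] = 4*(12*v^3 + 36*v^2 + 27*v + 2)/(36*v^6 + 108*v^5 + 105*v^4 + 48*v^3 + 22*v^2 + 4*v + 1)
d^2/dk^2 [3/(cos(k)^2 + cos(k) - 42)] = 3*(-4*sin(k)^4 + 171*sin(k)^2 - 153*cos(k)/4 - 3*cos(3*k)/4 - 81)/((cos(k) - 6)^3*(cos(k) + 7)^3)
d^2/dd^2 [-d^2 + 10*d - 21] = -2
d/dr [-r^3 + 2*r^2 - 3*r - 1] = -3*r^2 + 4*r - 3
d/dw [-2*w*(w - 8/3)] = 16/3 - 4*w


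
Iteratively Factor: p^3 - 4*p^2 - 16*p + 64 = (p + 4)*(p^2 - 8*p + 16) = (p - 4)*(p + 4)*(p - 4)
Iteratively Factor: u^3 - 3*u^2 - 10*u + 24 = (u - 4)*(u^2 + u - 6) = (u - 4)*(u + 3)*(u - 2)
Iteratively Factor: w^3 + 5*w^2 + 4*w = (w + 4)*(w^2 + w) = (w + 1)*(w + 4)*(w)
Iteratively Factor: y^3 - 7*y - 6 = (y + 1)*(y^2 - y - 6) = (y - 3)*(y + 1)*(y + 2)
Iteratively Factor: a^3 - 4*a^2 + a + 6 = (a + 1)*(a^2 - 5*a + 6) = (a - 3)*(a + 1)*(a - 2)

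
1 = 1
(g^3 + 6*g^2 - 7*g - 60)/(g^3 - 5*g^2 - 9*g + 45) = (g^2 + 9*g + 20)/(g^2 - 2*g - 15)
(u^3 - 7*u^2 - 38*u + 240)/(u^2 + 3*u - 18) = (u^2 - 13*u + 40)/(u - 3)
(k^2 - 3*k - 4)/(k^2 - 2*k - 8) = (k + 1)/(k + 2)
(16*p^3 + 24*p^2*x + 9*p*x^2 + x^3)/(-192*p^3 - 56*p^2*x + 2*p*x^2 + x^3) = (4*p^2 + 5*p*x + x^2)/(-48*p^2 - 2*p*x + x^2)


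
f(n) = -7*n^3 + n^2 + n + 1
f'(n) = -21*n^2 + 2*n + 1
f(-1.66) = 34.12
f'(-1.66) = -60.19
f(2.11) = -58.20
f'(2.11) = -88.27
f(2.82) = -145.21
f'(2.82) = -160.36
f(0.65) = 0.15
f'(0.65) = -6.57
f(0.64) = 0.21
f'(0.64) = -6.32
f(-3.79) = 392.65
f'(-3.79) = -308.23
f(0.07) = 1.07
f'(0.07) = 1.04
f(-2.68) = 140.24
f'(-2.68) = -155.19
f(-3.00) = 196.00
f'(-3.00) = -194.00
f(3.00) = -176.00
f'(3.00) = -182.00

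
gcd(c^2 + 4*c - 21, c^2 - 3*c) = c - 3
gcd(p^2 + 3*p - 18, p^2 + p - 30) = p + 6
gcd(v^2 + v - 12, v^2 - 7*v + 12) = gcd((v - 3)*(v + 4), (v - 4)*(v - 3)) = v - 3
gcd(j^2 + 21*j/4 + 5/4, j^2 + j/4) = j + 1/4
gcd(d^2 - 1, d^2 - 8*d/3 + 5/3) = d - 1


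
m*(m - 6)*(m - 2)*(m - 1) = m^4 - 9*m^3 + 20*m^2 - 12*m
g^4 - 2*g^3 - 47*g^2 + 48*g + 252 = (g - 7)*(g - 3)*(g + 2)*(g + 6)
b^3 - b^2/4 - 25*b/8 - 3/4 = (b - 2)*(b + 1/4)*(b + 3/2)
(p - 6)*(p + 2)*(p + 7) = p^3 + 3*p^2 - 40*p - 84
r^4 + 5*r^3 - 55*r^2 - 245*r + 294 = (r - 7)*(r - 1)*(r + 6)*(r + 7)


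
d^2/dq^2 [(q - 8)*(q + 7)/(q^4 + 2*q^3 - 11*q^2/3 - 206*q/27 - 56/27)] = 486*(243*q^8 - 46035*q^6 - 132453*q^5 + 46476*q^4 + 331409*q^3 - 35616*q^2 - 435288*q - 227920)/(19683*q^12 + 118098*q^11 + 19683*q^10 - 1159110*q^9 - 1996731*q^8 + 2599614*q^7 + 9482913*q^6 + 4482702*q^5 - 10258380*q^4 - 15086168*q^3 - 8060640*q^2 - 1938048*q - 175616)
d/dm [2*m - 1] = 2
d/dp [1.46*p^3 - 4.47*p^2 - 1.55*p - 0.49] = 4.38*p^2 - 8.94*p - 1.55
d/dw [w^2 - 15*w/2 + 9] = 2*w - 15/2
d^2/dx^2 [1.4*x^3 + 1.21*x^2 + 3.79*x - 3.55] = 8.4*x + 2.42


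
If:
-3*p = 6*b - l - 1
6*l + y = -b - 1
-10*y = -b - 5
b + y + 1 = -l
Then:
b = -15/11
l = 0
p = 101/33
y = 4/11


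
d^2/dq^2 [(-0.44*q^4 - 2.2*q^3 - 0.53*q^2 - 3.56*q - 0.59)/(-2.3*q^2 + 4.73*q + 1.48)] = (4.6552*q^6 - 28.72056*q^5 + 50.077896*q^4 + 211.897716*q^3 + 133.521912*q^2 + 63.11106*q - 17.104282)/(12.167*q^6 - 75.0651*q^5 + 130.88541*q^4 - 9.21829700000004*q^3 - 84.221916*q^2 - 31.081776*q - 3.241792)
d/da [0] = 0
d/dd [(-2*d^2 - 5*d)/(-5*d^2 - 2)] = (-25*d^2 + 8*d + 10)/(25*d^4 + 20*d^2 + 4)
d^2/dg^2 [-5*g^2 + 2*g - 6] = -10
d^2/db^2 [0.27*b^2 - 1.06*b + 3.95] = 0.540000000000000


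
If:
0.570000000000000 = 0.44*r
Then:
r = 1.30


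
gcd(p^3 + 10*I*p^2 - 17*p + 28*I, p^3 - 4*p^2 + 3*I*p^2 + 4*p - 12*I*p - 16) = p^2 + 3*I*p + 4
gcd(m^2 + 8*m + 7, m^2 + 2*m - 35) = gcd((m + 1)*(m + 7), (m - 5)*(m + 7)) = m + 7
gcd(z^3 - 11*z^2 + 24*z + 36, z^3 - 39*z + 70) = 1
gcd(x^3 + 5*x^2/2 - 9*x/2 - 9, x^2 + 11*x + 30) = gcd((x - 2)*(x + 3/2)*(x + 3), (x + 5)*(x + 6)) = 1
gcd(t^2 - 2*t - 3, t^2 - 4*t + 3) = t - 3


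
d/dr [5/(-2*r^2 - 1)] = 20*r/(2*r^2 + 1)^2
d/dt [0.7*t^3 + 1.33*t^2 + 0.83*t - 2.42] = 2.1*t^2 + 2.66*t + 0.83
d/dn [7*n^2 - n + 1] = 14*n - 1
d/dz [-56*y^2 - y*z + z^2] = -y + 2*z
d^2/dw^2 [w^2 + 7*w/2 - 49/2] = 2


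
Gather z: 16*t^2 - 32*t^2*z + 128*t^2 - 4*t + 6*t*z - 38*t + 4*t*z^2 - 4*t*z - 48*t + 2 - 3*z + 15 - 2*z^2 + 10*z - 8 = 144*t^2 - 90*t + z^2*(4*t - 2) + z*(-32*t^2 + 2*t + 7) + 9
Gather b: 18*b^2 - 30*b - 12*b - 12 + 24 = 18*b^2 - 42*b + 12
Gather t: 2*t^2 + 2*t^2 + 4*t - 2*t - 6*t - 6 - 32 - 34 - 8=4*t^2 - 4*t - 80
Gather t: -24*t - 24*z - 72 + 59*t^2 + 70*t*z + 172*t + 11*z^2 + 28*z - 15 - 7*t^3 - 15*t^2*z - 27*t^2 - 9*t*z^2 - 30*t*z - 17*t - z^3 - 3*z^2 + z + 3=-7*t^3 + t^2*(32 - 15*z) + t*(-9*z^2 + 40*z + 131) - z^3 + 8*z^2 + 5*z - 84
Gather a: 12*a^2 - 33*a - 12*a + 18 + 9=12*a^2 - 45*a + 27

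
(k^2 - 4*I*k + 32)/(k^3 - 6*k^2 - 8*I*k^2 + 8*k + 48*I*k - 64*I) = (k + 4*I)/(k^2 - 6*k + 8)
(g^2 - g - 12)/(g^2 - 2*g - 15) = (g - 4)/(g - 5)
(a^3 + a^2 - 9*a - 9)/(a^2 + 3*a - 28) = (a^3 + a^2 - 9*a - 9)/(a^2 + 3*a - 28)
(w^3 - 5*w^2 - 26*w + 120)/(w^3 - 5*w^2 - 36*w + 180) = (w^2 + w - 20)/(w^2 + w - 30)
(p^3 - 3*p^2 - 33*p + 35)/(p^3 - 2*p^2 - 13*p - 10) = (-p^3 + 3*p^2 + 33*p - 35)/(-p^3 + 2*p^2 + 13*p + 10)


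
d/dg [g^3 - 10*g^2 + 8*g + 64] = 3*g^2 - 20*g + 8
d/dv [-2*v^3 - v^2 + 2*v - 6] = -6*v^2 - 2*v + 2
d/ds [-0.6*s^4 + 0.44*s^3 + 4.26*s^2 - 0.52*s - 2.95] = -2.4*s^3 + 1.32*s^2 + 8.52*s - 0.52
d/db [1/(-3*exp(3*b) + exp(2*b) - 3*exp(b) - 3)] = (9*exp(2*b) - 2*exp(b) + 3)*exp(b)/(3*exp(3*b) - exp(2*b) + 3*exp(b) + 3)^2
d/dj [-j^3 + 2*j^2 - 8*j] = -3*j^2 + 4*j - 8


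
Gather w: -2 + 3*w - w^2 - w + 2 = -w^2 + 2*w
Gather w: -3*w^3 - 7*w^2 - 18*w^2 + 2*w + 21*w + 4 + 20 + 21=-3*w^3 - 25*w^2 + 23*w + 45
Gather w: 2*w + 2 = 2*w + 2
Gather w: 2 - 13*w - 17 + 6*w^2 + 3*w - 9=6*w^2 - 10*w - 24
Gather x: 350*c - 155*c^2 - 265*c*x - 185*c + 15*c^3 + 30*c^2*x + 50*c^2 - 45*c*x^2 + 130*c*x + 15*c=15*c^3 - 105*c^2 - 45*c*x^2 + 180*c + x*(30*c^2 - 135*c)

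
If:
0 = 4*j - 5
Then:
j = 5/4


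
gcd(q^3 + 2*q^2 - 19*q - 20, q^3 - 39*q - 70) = q + 5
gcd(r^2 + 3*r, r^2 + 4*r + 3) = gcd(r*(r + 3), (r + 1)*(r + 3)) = r + 3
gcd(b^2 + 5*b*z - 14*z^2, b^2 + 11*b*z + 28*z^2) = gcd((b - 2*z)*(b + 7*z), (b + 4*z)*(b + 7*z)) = b + 7*z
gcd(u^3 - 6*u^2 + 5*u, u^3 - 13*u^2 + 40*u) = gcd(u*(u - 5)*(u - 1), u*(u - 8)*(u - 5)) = u^2 - 5*u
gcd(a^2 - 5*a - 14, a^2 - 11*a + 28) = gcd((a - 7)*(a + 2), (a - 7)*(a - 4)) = a - 7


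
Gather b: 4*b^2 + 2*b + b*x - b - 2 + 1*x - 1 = 4*b^2 + b*(x + 1) + x - 3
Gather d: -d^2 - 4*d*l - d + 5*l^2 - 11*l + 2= -d^2 + d*(-4*l - 1) + 5*l^2 - 11*l + 2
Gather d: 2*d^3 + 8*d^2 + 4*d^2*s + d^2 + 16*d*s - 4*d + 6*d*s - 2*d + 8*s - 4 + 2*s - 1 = 2*d^3 + d^2*(4*s + 9) + d*(22*s - 6) + 10*s - 5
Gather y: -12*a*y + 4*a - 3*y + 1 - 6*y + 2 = 4*a + y*(-12*a - 9) + 3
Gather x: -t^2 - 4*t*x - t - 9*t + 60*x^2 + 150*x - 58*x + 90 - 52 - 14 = -t^2 - 10*t + 60*x^2 + x*(92 - 4*t) + 24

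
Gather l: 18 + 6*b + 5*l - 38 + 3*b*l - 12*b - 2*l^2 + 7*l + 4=-6*b - 2*l^2 + l*(3*b + 12) - 16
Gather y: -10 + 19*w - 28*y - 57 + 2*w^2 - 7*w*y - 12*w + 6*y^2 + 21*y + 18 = 2*w^2 + 7*w + 6*y^2 + y*(-7*w - 7) - 49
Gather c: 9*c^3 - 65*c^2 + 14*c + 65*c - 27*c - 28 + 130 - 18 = 9*c^3 - 65*c^2 + 52*c + 84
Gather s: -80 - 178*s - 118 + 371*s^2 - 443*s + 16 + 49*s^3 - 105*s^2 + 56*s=49*s^3 + 266*s^2 - 565*s - 182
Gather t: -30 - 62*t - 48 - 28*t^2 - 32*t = -28*t^2 - 94*t - 78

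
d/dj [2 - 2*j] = -2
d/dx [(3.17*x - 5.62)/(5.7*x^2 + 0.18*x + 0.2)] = (-18.069*x^2 + 64.068*x + 1.6456)/(32.49*x^4 + 2.052*x^3 + 2.3124*x^2 + 0.072*x + 0.04)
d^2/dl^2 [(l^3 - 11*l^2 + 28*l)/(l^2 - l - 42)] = 120/(l^3 + 18*l^2 + 108*l + 216)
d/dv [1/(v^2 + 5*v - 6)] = (-2*v - 5)/(v^2 + 5*v - 6)^2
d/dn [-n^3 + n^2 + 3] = n*(2 - 3*n)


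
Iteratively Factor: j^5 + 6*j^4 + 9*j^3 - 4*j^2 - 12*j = (j + 2)*(j^4 + 4*j^3 + j^2 - 6*j) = (j + 2)^2*(j^3 + 2*j^2 - 3*j) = (j + 2)^2*(j + 3)*(j^2 - j) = j*(j + 2)^2*(j + 3)*(j - 1)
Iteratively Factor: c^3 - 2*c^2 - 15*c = (c - 5)*(c^2 + 3*c) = (c - 5)*(c + 3)*(c)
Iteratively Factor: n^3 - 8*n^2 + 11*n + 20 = (n - 5)*(n^2 - 3*n - 4) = (n - 5)*(n - 4)*(n + 1)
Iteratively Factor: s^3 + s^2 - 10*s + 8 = (s - 2)*(s^2 + 3*s - 4) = (s - 2)*(s - 1)*(s + 4)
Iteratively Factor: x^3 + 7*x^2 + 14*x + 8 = (x + 4)*(x^2 + 3*x + 2) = (x + 1)*(x + 4)*(x + 2)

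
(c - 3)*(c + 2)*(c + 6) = c^3 + 5*c^2 - 12*c - 36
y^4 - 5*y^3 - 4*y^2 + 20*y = y*(y - 5)*(y - 2)*(y + 2)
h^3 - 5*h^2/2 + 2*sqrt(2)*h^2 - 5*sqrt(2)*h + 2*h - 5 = (h - 5/2)*(h + sqrt(2))^2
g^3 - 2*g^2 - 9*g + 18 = (g - 3)*(g - 2)*(g + 3)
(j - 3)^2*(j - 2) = j^3 - 8*j^2 + 21*j - 18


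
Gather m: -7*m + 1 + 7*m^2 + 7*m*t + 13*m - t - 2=7*m^2 + m*(7*t + 6) - t - 1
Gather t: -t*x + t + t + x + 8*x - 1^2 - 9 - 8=t*(2 - x) + 9*x - 18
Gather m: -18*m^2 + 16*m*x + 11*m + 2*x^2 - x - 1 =-18*m^2 + m*(16*x + 11) + 2*x^2 - x - 1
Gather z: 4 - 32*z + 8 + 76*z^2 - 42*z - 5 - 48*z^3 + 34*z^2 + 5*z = -48*z^3 + 110*z^2 - 69*z + 7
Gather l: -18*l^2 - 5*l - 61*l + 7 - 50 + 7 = -18*l^2 - 66*l - 36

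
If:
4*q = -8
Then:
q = -2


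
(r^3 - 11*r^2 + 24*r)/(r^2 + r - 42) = r*(r^2 - 11*r + 24)/(r^2 + r - 42)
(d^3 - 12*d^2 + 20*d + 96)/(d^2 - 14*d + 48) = d + 2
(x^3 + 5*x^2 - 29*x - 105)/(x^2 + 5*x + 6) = (x^2 + 2*x - 35)/(x + 2)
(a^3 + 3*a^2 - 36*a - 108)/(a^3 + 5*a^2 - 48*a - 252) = (a^2 - 3*a - 18)/(a^2 - a - 42)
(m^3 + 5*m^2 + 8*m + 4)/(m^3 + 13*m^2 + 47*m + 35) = (m^2 + 4*m + 4)/(m^2 + 12*m + 35)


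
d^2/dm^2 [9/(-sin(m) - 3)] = 9*(sin(m)^2 - 3*sin(m) - 2)/(sin(m) + 3)^3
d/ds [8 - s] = -1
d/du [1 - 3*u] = -3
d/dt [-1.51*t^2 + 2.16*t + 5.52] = 2.16 - 3.02*t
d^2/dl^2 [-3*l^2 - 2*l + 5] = -6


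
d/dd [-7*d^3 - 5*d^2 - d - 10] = -21*d^2 - 10*d - 1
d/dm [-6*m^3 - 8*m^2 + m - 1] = -18*m^2 - 16*m + 1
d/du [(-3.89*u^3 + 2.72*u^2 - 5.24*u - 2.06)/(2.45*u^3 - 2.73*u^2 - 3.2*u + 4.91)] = (3.95569999999999*u^4 + 50.572*u^3 - 65.1679*u^2 + 15.4628*u - 32.3204)/(6.0025*u^6 - 13.377*u^5 - 8.2271*u^4 + 41.531*u^3 - 16.5686*u^2 - 31.424*u + 24.1081)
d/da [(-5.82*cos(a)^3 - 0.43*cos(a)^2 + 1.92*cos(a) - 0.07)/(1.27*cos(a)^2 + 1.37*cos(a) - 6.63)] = (7.3914*cos(a)^4 + 15.9468*cos(a)^3 - 112.7323*cos(a)^2 - 5.8796*cos(a) + 12.6337)*sin(a)/(1.6129*cos(a)^4 + 3.4798*cos(a)^3 - 14.9633*cos(a)^2 - 18.1662*cos(a) + 43.9569)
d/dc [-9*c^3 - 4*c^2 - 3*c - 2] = -27*c^2 - 8*c - 3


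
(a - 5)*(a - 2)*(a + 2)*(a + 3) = a^4 - 2*a^3 - 19*a^2 + 8*a + 60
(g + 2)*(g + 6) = g^2 + 8*g + 12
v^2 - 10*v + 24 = (v - 6)*(v - 4)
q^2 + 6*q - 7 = (q - 1)*(q + 7)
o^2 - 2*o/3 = o*(o - 2/3)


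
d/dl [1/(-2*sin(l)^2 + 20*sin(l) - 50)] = cos(l)/(sin(l) - 5)^3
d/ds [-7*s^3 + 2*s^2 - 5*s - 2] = -21*s^2 + 4*s - 5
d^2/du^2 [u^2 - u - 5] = 2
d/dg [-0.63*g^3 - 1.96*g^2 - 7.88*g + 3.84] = -1.89*g^2 - 3.92*g - 7.88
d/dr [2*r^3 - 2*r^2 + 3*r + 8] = 6*r^2 - 4*r + 3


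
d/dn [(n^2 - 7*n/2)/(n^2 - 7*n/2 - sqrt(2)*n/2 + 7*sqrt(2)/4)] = -sqrt(2)/(2*n^2 - 2*sqrt(2)*n + 1)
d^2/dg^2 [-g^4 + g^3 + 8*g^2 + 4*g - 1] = -12*g^2 + 6*g + 16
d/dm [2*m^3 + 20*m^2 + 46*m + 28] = 6*m^2 + 40*m + 46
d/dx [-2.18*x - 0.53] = -2.18000000000000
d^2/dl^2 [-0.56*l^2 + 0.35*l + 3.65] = -1.12000000000000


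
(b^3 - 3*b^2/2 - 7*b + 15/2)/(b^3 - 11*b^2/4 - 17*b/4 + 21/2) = 2*(2*b^2 + 3*b - 5)/(4*b^2 + b - 14)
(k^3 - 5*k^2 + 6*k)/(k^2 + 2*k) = (k^2 - 5*k + 6)/(k + 2)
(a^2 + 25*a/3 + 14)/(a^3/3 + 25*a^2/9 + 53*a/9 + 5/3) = 3*(3*a^2 + 25*a + 42)/(3*a^3 + 25*a^2 + 53*a + 15)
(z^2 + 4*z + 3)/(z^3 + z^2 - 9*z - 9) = 1/(z - 3)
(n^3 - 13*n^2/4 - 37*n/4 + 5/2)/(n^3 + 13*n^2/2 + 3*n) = (4*n^3 - 13*n^2 - 37*n + 10)/(2*n*(2*n^2 + 13*n + 6))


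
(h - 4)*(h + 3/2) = h^2 - 5*h/2 - 6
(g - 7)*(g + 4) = g^2 - 3*g - 28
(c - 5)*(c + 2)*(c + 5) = c^3 + 2*c^2 - 25*c - 50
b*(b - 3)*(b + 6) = b^3 + 3*b^2 - 18*b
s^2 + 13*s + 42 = (s + 6)*(s + 7)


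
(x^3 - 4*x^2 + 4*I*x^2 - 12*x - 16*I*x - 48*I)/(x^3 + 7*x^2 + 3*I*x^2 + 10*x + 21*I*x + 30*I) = (x^2 + x*(-6 + 4*I) - 24*I)/(x^2 + x*(5 + 3*I) + 15*I)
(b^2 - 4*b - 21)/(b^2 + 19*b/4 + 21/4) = 4*(b - 7)/(4*b + 7)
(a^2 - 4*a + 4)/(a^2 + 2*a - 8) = (a - 2)/(a + 4)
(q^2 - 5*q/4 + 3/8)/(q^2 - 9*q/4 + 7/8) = (4*q - 3)/(4*q - 7)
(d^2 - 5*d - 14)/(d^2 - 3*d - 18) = (-d^2 + 5*d + 14)/(-d^2 + 3*d + 18)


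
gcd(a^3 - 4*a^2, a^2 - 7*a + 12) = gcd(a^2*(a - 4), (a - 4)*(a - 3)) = a - 4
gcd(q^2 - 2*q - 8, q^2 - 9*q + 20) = q - 4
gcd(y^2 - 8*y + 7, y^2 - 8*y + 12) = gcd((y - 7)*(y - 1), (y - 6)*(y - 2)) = 1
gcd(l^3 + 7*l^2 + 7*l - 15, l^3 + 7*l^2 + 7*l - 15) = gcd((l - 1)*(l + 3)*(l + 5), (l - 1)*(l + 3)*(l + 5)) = l^3 + 7*l^2 + 7*l - 15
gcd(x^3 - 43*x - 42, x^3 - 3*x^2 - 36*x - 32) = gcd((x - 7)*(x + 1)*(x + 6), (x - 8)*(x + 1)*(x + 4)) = x + 1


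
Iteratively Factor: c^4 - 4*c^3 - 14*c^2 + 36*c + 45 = (c - 5)*(c^3 + c^2 - 9*c - 9) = (c - 5)*(c + 3)*(c^2 - 2*c - 3) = (c - 5)*(c - 3)*(c + 3)*(c + 1)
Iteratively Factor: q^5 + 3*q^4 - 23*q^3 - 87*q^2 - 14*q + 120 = (q + 2)*(q^4 + q^3 - 25*q^2 - 37*q + 60) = (q + 2)*(q + 4)*(q^3 - 3*q^2 - 13*q + 15) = (q + 2)*(q + 3)*(q + 4)*(q^2 - 6*q + 5) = (q - 5)*(q + 2)*(q + 3)*(q + 4)*(q - 1)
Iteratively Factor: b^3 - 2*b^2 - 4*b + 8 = (b - 2)*(b^2 - 4) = (b - 2)^2*(b + 2)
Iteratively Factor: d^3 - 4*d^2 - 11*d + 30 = (d - 5)*(d^2 + d - 6) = (d - 5)*(d - 2)*(d + 3)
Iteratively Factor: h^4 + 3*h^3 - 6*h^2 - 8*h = (h + 1)*(h^3 + 2*h^2 - 8*h) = h*(h + 1)*(h^2 + 2*h - 8) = h*(h + 1)*(h + 4)*(h - 2)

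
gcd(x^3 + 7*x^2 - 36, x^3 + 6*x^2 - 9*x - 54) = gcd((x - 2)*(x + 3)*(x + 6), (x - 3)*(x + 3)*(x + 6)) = x^2 + 9*x + 18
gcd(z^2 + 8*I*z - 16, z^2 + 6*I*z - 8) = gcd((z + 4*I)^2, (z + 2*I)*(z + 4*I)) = z + 4*I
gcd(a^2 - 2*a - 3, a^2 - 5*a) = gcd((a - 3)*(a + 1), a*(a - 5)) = 1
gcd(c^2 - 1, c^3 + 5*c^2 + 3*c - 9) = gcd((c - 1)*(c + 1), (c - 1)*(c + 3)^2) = c - 1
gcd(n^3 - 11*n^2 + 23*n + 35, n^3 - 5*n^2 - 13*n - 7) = n^2 - 6*n - 7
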